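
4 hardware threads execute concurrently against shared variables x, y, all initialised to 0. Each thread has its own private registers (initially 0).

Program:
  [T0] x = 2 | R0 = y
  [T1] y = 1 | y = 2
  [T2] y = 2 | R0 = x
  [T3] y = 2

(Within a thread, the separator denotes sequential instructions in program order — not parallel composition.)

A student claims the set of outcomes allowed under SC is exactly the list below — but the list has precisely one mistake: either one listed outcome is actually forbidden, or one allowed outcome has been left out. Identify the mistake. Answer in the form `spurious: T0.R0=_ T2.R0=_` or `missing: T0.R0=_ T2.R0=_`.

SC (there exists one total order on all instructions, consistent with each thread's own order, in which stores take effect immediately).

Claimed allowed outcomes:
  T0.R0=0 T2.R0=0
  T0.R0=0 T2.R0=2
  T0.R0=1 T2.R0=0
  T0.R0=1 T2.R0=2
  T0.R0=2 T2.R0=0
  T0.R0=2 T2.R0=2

spurious: T0.R0=0 T2.R0=0

outcome vector order: (T0.R0,T2.R0)
[SC] allowed = {02; 10; 12; 20; 22}
claimed∖SC = {00}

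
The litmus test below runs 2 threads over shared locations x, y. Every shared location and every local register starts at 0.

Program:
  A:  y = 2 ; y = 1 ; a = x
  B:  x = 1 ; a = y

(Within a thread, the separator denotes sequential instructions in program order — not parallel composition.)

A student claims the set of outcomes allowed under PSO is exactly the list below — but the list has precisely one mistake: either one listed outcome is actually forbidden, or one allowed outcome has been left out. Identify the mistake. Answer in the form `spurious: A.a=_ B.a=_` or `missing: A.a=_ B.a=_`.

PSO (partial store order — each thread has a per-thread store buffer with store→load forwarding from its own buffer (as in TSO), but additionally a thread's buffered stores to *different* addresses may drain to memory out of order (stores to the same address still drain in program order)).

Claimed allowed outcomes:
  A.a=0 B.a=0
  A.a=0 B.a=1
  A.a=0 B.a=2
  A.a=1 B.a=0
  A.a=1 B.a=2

outcome vector order: (A.a,B.a)
under PSO → (0,0); (0,1); (0,2); (1,0); (1,1); (1,2)
PSO∖claimed = {(1,1)}

missing: A.a=1 B.a=1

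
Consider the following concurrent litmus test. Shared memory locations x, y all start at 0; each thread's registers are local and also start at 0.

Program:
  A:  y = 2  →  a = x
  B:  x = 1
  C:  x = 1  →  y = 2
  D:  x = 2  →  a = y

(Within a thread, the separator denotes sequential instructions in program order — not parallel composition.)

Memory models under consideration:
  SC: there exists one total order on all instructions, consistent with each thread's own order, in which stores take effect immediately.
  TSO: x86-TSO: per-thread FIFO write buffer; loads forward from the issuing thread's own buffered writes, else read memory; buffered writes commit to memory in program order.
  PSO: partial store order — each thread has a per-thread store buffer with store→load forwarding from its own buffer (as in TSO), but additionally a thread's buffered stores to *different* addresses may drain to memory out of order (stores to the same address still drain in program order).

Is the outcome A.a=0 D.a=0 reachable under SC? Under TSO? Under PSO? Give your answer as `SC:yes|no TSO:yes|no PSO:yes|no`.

SC:no TSO:yes PSO:yes

outcome vector order: (A.a,D.a)
under SC → 02, 10, 12, 20, 22
under TSO → 00, 02, 10, 12, 20, 22
under PSO → 00, 02, 10, 12, 20, 22
target 00 ∈ {TSO,PSO}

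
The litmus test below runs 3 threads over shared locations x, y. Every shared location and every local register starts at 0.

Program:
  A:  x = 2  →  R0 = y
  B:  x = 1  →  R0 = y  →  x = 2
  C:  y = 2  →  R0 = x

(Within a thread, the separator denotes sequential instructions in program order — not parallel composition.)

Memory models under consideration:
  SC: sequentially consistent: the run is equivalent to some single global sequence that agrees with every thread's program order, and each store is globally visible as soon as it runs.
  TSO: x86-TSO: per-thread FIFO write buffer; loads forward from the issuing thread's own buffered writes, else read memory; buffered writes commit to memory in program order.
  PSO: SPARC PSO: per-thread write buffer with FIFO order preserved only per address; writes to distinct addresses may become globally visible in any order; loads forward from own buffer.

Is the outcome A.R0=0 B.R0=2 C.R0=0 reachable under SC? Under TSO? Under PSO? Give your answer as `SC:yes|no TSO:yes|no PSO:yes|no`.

SC:no TSO:yes PSO:yes

outcome vector order: (A.R0,B.R0,C.R0)
SC (9): 001 002 021 022 201 202 220 221 222
TSO (12): 000 001 002 020 021 022 200 201 202 220 221 222
PSO (12): 000 001 002 020 021 022 200 201 202 220 221 222
target 020 ∈ {TSO,PSO}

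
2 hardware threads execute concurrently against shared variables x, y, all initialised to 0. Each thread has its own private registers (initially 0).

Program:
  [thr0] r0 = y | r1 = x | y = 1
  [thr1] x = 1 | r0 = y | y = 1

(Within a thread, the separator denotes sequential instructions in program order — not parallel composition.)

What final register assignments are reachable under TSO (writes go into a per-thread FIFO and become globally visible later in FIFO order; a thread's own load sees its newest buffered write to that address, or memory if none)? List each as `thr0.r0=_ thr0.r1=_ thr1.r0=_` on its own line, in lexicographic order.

outcome vector order: (thr0.r0,thr0.r1,thr1.r0)
|TSO outcomes| = 5

thr0.r0=0 thr0.r1=0 thr1.r0=0
thr0.r0=0 thr0.r1=0 thr1.r0=1
thr0.r0=0 thr0.r1=1 thr1.r0=0
thr0.r0=0 thr0.r1=1 thr1.r0=1
thr0.r0=1 thr0.r1=1 thr1.r0=0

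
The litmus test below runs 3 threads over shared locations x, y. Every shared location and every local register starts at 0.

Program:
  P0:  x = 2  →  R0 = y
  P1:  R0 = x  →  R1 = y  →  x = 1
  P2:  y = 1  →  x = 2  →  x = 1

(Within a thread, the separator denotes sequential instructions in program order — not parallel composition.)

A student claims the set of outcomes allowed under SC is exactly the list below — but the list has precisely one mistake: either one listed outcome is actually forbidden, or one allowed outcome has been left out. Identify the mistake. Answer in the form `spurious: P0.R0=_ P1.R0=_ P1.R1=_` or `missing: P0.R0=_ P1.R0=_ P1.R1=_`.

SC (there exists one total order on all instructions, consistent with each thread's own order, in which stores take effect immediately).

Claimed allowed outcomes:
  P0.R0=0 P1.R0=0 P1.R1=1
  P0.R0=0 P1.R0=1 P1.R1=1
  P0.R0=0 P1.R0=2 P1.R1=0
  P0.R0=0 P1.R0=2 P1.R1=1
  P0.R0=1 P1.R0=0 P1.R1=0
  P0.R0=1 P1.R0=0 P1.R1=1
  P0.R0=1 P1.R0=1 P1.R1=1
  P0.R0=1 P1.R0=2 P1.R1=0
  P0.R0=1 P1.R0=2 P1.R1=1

missing: P0.R0=0 P1.R0=0 P1.R1=0

outcome vector order: (P0.R0,P1.R0,P1.R1)
[SC] allowed = {<0 0 0> <0 0 1> <0 1 1> <0 2 0> <0 2 1> <1 0 0> <1 0 1> <1 1 1> <1 2 0> <1 2 1>}
SC∖claimed = {<0 0 0>}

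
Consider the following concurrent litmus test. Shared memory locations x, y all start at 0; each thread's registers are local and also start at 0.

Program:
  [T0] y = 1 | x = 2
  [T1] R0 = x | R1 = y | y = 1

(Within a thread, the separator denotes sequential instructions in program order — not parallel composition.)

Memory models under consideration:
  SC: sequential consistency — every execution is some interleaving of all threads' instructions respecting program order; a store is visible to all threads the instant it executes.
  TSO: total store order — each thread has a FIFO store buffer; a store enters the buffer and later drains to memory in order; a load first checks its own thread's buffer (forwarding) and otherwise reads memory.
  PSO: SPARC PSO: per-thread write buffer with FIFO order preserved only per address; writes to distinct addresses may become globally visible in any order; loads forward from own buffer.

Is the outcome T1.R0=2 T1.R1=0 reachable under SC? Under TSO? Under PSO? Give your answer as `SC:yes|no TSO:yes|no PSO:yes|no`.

outcome vector order: (T1.R0,T1.R1)
SC (3): (0,0), (0,1), (2,1)
TSO (3): (0,0), (0,1), (2,1)
PSO (4): (0,0), (0,1), (2,0), (2,1)
target (2,0) ∈ {PSO}

SC:no TSO:no PSO:yes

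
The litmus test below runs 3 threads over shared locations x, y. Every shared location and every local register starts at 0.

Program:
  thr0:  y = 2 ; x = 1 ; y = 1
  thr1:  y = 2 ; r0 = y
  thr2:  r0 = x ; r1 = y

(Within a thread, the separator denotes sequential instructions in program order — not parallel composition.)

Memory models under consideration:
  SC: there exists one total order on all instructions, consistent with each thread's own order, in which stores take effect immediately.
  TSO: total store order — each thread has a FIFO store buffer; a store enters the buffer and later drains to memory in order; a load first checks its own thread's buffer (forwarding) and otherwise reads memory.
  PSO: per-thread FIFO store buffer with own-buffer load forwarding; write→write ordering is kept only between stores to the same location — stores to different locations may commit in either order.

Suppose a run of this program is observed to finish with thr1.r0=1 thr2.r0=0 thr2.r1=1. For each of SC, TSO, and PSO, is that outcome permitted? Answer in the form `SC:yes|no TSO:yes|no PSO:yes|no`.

outcome vector order: (thr1.r0,thr2.r0,thr2.r1)
[SC] allowed = {(1,0,0); (1,0,1); (1,0,2); (1,1,1); (1,1,2); (2,0,0); (2,0,1); (2,0,2); (2,1,1); (2,1,2)}
[TSO] allowed = {(1,0,0); (1,0,1); (1,0,2); (1,1,1); (1,1,2); (2,0,0); (2,0,1); (2,0,2); (2,1,1); (2,1,2)}
[PSO] allowed = {(1,0,0); (1,0,1); (1,0,2); (1,1,0); (1,1,1); (1,1,2); (2,0,0); (2,0,1); (2,0,2); (2,1,0); (2,1,1); (2,1,2)}
target (1,0,1) ∈ {SC,TSO,PSO}

SC:yes TSO:yes PSO:yes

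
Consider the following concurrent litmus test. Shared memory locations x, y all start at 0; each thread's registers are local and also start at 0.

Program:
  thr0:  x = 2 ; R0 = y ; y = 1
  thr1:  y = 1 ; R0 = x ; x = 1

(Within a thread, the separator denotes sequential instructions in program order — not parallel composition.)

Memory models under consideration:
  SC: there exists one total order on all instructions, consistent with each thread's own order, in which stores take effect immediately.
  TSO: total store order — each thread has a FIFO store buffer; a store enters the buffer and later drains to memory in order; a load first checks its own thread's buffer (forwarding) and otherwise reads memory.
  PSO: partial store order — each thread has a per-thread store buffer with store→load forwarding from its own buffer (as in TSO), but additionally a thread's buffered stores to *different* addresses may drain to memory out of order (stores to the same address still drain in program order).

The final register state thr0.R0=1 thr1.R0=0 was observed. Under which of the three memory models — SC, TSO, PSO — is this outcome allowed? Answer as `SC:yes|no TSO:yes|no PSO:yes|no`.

SC:yes TSO:yes PSO:yes

outcome vector order: (thr0.R0,thr1.R0)
under SC → <0 2> <1 0> <1 2>
under TSO → <0 0> <0 2> <1 0> <1 2>
under PSO → <0 0> <0 2> <1 0> <1 2>
target <1 0> ∈ {SC,TSO,PSO}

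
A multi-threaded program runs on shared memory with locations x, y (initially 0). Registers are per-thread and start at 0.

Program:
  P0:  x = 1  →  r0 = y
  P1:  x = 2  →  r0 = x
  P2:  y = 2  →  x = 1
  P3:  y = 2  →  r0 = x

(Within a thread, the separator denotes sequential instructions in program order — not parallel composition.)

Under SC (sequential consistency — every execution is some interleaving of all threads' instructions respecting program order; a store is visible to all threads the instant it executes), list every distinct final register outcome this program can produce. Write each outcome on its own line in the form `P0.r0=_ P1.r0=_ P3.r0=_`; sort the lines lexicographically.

P0.r0=0 P1.r0=1 P3.r0=1
P0.r0=0 P1.r0=1 P3.r0=2
P0.r0=0 P1.r0=2 P3.r0=1
P0.r0=0 P1.r0=2 P3.r0=2
P0.r0=2 P1.r0=1 P3.r0=0
P0.r0=2 P1.r0=1 P3.r0=1
P0.r0=2 P1.r0=1 P3.r0=2
P0.r0=2 P1.r0=2 P3.r0=0
P0.r0=2 P1.r0=2 P3.r0=1
P0.r0=2 P1.r0=2 P3.r0=2

outcome vector order: (P0.r0,P1.r0,P3.r0)
|SC outcomes| = 10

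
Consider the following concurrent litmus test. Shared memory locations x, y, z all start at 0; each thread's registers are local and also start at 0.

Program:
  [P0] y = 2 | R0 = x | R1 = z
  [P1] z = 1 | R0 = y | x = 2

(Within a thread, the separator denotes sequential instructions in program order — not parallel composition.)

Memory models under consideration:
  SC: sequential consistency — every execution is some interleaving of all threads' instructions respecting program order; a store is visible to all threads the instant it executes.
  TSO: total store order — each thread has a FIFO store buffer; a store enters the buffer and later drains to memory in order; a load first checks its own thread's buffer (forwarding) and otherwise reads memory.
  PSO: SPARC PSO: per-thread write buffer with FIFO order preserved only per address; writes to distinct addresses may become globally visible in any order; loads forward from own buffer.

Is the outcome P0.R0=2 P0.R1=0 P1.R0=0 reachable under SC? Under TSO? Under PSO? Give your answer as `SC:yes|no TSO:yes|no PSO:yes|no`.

SC:no TSO:no PSO:yes

outcome vector order: (P0.R0,P0.R1,P1.R0)
under SC → (0,0,2), (0,1,0), (0,1,2), (2,1,0), (2,1,2)
under TSO → (0,0,0), (0,0,2), (0,1,0), (0,1,2), (2,1,0), (2,1,2)
under PSO → (0,0,0), (0,0,2), (0,1,0), (0,1,2), (2,0,0), (2,0,2), (2,1,0), (2,1,2)
target (2,0,0) ∈ {PSO}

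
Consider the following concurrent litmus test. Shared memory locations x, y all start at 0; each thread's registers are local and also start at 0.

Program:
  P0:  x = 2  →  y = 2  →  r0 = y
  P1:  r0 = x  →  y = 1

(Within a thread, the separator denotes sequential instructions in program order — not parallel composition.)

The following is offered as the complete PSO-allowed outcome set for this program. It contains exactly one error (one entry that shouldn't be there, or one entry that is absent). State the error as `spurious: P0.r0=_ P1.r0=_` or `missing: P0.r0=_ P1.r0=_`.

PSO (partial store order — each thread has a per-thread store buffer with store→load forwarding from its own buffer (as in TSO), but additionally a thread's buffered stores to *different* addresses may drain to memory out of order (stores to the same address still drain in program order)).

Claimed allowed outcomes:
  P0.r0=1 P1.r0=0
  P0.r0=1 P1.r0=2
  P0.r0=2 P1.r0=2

outcome vector order: (P0.r0,P1.r0)
[PSO] allowed = {(1,0); (1,2); (2,0); (2,2)}
PSO∖claimed = {(2,0)}

missing: P0.r0=2 P1.r0=0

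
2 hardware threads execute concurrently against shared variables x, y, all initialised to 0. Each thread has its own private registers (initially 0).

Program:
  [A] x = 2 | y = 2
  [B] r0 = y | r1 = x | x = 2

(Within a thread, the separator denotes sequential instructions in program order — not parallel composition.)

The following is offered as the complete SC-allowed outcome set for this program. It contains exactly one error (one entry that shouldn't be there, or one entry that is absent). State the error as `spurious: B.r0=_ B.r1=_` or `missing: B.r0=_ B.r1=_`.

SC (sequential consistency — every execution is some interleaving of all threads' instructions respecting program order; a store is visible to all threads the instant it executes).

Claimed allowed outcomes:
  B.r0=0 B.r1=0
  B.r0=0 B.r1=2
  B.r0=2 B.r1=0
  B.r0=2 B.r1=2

spurious: B.r0=2 B.r1=0

outcome vector order: (B.r0,B.r1)
SC (3): 0/0; 0/2; 2/2
claimed∖SC = {2/0}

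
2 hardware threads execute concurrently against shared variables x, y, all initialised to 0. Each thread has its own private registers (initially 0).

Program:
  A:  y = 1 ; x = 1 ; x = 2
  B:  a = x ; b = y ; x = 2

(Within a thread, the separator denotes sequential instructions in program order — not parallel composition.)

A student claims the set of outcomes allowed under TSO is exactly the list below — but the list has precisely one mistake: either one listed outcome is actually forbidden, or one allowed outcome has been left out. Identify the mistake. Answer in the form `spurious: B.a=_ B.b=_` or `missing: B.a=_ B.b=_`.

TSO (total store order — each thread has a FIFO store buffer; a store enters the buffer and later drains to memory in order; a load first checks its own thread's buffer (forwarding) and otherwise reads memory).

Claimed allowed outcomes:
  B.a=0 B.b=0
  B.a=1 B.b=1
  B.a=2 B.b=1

outcome vector order: (B.a,B.b)
TSO: 4 outcomes — {0/0, 0/1, 1/1, 2/1}
TSO∖claimed = {0/1}

missing: B.a=0 B.b=1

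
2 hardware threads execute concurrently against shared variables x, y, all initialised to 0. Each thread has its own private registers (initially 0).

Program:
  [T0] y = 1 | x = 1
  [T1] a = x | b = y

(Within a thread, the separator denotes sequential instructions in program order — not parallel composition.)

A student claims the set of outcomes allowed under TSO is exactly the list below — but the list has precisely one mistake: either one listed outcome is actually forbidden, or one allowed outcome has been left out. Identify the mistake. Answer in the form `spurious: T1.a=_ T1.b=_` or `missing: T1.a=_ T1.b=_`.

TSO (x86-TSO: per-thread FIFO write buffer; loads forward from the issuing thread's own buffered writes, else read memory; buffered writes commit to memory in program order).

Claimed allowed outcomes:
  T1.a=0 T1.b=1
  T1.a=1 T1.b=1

outcome vector order: (T1.a,T1.b)
under TSO → 00 01 11
TSO∖claimed = {00}

missing: T1.a=0 T1.b=0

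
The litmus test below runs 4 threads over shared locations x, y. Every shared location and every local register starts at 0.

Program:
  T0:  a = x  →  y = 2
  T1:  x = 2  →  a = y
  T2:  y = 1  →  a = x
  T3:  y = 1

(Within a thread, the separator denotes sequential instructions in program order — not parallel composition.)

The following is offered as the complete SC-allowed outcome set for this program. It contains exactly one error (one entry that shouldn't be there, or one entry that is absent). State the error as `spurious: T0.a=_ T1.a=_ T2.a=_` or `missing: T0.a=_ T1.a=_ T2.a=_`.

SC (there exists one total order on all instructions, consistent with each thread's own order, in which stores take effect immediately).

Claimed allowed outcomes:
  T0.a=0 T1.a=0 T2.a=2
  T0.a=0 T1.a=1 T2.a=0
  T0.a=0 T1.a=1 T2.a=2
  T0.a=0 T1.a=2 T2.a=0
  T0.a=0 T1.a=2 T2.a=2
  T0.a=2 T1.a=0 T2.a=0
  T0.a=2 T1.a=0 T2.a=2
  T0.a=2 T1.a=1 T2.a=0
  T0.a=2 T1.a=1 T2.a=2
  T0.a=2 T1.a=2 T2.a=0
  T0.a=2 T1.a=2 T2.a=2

spurious: T0.a=2 T1.a=0 T2.a=0

outcome vector order: (T0.a,T1.a,T2.a)
SC (10): <0 0 2>, <0 1 0>, <0 1 2>, <0 2 0>, <0 2 2>, <2 0 2>, <2 1 0>, <2 1 2>, <2 2 0>, <2 2 2>
claimed∖SC = {<2 0 0>}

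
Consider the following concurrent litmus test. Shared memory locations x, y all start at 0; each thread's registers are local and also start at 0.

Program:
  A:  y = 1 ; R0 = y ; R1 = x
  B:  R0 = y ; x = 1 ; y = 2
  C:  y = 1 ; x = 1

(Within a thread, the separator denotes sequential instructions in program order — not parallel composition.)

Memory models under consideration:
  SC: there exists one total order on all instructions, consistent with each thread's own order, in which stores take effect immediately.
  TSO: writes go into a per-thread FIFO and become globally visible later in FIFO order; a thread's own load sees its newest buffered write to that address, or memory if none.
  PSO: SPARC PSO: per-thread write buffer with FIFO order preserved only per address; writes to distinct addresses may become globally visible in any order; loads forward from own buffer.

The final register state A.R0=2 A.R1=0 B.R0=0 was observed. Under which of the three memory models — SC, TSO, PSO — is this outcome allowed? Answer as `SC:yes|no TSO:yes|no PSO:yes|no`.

outcome vector order: (A.R0,A.R1,B.R0)
[SC] allowed = {100; 101; 110; 111; 210; 211}
[TSO] allowed = {100; 101; 110; 111; 210; 211}
[PSO] allowed = {100; 101; 110; 111; 200; 201; 210; 211}
target 200 ∈ {PSO}

SC:no TSO:no PSO:yes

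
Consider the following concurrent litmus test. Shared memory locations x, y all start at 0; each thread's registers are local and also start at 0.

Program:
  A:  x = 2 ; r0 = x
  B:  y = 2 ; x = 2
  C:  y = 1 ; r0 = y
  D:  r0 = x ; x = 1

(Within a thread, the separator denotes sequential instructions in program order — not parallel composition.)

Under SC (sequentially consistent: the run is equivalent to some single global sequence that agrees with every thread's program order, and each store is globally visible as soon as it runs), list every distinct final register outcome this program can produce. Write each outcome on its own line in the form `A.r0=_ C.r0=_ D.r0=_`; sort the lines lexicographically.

A.r0=1 C.r0=1 D.r0=0
A.r0=1 C.r0=1 D.r0=2
A.r0=1 C.r0=2 D.r0=0
A.r0=1 C.r0=2 D.r0=2
A.r0=2 C.r0=1 D.r0=0
A.r0=2 C.r0=1 D.r0=2
A.r0=2 C.r0=2 D.r0=0
A.r0=2 C.r0=2 D.r0=2

outcome vector order: (A.r0,C.r0,D.r0)
|SC outcomes| = 8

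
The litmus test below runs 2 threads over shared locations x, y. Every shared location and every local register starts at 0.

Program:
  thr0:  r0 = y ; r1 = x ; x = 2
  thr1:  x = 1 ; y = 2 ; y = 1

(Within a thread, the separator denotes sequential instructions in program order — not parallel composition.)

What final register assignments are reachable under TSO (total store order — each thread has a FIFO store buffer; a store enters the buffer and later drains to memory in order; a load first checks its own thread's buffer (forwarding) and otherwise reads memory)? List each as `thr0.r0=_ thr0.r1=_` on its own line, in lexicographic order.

thr0.r0=0 thr0.r1=0
thr0.r0=0 thr0.r1=1
thr0.r0=1 thr0.r1=1
thr0.r0=2 thr0.r1=1

outcome vector order: (thr0.r0,thr0.r1)
|TSO outcomes| = 4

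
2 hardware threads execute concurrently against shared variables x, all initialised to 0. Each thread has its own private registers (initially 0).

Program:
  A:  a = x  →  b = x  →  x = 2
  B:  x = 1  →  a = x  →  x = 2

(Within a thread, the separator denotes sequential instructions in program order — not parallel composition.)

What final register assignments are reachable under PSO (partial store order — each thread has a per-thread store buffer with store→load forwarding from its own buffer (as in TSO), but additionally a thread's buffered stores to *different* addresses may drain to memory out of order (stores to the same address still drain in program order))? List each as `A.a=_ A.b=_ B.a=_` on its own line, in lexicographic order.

outcome vector order: (A.a,A.b,B.a)
|PSO outcomes| = 9

A.a=0 A.b=0 B.a=1
A.a=0 A.b=0 B.a=2
A.a=0 A.b=1 B.a=1
A.a=0 A.b=1 B.a=2
A.a=0 A.b=2 B.a=1
A.a=1 A.b=1 B.a=1
A.a=1 A.b=1 B.a=2
A.a=1 A.b=2 B.a=1
A.a=2 A.b=2 B.a=1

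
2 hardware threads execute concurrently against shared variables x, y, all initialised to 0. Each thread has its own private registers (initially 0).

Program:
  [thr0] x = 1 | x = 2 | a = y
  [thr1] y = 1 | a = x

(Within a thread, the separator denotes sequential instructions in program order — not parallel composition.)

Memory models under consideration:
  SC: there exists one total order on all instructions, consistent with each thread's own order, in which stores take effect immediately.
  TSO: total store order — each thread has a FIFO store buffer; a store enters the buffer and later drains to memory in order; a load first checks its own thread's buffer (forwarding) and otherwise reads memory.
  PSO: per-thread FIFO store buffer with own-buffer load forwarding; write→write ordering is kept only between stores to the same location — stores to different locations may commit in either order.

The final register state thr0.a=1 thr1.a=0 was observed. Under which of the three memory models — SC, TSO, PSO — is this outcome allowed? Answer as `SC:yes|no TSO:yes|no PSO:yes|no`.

SC:yes TSO:yes PSO:yes

outcome vector order: (thr0.a,thr1.a)
[SC] allowed = {<0 2> <1 0> <1 1> <1 2>}
[TSO] allowed = {<0 0> <0 1> <0 2> <1 0> <1 1> <1 2>}
[PSO] allowed = {<0 0> <0 1> <0 2> <1 0> <1 1> <1 2>}
target <1 0> ∈ {SC,TSO,PSO}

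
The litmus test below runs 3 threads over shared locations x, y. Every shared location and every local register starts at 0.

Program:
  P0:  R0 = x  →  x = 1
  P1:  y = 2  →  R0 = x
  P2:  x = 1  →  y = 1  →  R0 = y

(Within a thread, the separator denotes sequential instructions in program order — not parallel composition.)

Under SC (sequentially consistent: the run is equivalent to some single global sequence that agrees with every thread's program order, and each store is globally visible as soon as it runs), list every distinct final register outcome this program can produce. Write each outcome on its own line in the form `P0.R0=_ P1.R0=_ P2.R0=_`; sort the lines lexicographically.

P0.R0=0 P1.R0=0 P2.R0=1
P0.R0=0 P1.R0=1 P2.R0=1
P0.R0=0 P1.R0=1 P2.R0=2
P0.R0=1 P1.R0=0 P2.R0=1
P0.R0=1 P1.R0=1 P2.R0=1
P0.R0=1 P1.R0=1 P2.R0=2

outcome vector order: (P0.R0,P1.R0,P2.R0)
|SC outcomes| = 6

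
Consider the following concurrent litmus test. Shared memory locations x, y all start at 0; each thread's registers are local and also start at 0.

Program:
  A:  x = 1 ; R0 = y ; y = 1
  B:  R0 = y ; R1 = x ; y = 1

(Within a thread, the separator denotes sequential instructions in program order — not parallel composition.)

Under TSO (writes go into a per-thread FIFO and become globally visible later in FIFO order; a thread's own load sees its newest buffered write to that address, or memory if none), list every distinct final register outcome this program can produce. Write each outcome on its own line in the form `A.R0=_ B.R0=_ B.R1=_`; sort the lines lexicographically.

A.R0=0 B.R0=0 B.R1=0
A.R0=0 B.R0=0 B.R1=1
A.R0=0 B.R0=1 B.R1=1
A.R0=1 B.R0=0 B.R1=0
A.R0=1 B.R0=0 B.R1=1

outcome vector order: (A.R0,B.R0,B.R1)
|TSO outcomes| = 5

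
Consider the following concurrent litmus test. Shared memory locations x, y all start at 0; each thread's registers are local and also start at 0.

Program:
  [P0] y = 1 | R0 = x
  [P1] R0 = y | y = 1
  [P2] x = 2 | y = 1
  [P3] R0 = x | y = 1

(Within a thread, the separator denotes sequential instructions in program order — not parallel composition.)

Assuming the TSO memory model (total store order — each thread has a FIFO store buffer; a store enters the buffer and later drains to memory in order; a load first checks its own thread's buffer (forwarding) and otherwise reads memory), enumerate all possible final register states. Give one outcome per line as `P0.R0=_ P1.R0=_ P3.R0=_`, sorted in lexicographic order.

outcome vector order: (P0.R0,P1.R0,P3.R0)
|TSO outcomes| = 8

P0.R0=0 P1.R0=0 P3.R0=0
P0.R0=0 P1.R0=0 P3.R0=2
P0.R0=0 P1.R0=1 P3.R0=0
P0.R0=0 P1.R0=1 P3.R0=2
P0.R0=2 P1.R0=0 P3.R0=0
P0.R0=2 P1.R0=0 P3.R0=2
P0.R0=2 P1.R0=1 P3.R0=0
P0.R0=2 P1.R0=1 P3.R0=2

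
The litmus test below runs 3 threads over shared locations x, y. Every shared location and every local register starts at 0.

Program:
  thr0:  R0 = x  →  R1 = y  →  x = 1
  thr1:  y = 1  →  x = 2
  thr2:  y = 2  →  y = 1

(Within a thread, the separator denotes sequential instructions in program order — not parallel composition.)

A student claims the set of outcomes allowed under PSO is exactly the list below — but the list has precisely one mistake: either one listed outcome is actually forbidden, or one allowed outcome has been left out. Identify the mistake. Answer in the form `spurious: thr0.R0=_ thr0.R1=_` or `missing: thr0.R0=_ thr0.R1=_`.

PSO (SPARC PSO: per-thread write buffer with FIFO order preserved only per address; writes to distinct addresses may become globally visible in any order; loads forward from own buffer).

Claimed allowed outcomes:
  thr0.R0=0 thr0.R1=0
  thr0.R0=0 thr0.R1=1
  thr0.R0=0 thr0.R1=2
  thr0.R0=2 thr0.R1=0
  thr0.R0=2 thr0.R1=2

outcome vector order: (thr0.R0,thr0.R1)
PSO: 6 outcomes — {(0,0); (0,1); (0,2); (2,0); (2,1); (2,2)}
PSO∖claimed = {(2,1)}

missing: thr0.R0=2 thr0.R1=1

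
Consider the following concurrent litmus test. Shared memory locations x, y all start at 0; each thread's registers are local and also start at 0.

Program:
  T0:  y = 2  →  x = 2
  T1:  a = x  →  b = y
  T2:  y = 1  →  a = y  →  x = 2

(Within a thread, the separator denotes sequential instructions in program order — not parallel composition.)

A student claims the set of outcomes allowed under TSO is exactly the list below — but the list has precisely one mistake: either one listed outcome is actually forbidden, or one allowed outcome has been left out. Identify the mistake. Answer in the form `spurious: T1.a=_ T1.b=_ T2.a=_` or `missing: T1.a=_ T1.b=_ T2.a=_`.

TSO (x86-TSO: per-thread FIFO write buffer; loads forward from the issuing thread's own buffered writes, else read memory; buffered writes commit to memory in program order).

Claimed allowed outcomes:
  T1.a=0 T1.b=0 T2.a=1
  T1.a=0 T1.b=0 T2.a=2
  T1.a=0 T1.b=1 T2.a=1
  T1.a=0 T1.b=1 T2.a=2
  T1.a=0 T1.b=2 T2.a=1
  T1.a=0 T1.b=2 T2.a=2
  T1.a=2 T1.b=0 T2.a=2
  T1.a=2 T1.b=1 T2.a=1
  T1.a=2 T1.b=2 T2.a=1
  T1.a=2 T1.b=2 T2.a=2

outcome vector order: (T1.a,T1.b,T2.a)
under TSO → 001; 002; 011; 012; 021; 022; 211; 221; 222
claimed∖TSO = {202}

spurious: T1.a=2 T1.b=0 T2.a=2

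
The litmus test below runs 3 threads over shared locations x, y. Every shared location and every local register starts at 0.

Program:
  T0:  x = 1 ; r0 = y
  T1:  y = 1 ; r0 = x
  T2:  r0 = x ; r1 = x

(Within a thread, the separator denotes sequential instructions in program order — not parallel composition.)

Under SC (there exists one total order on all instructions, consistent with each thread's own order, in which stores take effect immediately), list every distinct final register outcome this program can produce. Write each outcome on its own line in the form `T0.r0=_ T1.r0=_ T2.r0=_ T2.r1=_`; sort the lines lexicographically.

outcome vector order: (T0.r0,T1.r0,T2.r0,T2.r1)
|SC outcomes| = 9

T0.r0=0 T1.r0=1 T2.r0=0 T2.r1=0
T0.r0=0 T1.r0=1 T2.r0=0 T2.r1=1
T0.r0=0 T1.r0=1 T2.r0=1 T2.r1=1
T0.r0=1 T1.r0=0 T2.r0=0 T2.r1=0
T0.r0=1 T1.r0=0 T2.r0=0 T2.r1=1
T0.r0=1 T1.r0=0 T2.r0=1 T2.r1=1
T0.r0=1 T1.r0=1 T2.r0=0 T2.r1=0
T0.r0=1 T1.r0=1 T2.r0=0 T2.r1=1
T0.r0=1 T1.r0=1 T2.r0=1 T2.r1=1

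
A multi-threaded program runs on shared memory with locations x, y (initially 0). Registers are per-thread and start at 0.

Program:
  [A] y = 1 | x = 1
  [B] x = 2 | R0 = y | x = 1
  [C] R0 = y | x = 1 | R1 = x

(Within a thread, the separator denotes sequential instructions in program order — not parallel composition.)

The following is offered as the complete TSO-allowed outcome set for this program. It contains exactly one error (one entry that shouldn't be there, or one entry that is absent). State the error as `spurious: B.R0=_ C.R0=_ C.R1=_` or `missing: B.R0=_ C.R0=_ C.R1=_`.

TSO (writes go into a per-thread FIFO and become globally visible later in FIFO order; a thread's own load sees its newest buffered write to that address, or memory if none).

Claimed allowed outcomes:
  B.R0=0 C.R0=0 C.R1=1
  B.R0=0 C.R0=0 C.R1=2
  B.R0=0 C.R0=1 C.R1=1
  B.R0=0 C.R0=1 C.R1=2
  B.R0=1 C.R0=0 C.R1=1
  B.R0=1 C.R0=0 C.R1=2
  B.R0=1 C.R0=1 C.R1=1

outcome vector order: (B.R0,C.R0,C.R1)
TSO (8): 0/0/1, 0/0/2, 0/1/1, 0/1/2, 1/0/1, 1/0/2, 1/1/1, 1/1/2
TSO∖claimed = {1/1/2}

missing: B.R0=1 C.R0=1 C.R1=2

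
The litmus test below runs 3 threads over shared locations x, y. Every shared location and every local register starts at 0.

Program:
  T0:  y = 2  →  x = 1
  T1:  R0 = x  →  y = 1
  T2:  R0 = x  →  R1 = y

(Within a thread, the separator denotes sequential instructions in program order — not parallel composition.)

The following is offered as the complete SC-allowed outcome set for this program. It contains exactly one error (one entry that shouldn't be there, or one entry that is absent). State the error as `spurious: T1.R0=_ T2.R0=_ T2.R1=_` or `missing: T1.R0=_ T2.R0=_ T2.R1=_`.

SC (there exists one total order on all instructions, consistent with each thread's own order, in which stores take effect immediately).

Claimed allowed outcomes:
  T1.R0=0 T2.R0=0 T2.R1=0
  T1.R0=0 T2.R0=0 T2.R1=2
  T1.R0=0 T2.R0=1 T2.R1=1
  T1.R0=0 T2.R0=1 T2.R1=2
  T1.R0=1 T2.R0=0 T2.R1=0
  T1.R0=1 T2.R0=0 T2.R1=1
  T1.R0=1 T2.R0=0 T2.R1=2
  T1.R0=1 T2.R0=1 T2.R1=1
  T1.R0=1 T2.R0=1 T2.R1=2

outcome vector order: (T1.R0,T2.R0,T2.R1)
[SC] allowed = {000; 001; 002; 011; 012; 100; 101; 102; 111; 112}
SC∖claimed = {001}

missing: T1.R0=0 T2.R0=0 T2.R1=1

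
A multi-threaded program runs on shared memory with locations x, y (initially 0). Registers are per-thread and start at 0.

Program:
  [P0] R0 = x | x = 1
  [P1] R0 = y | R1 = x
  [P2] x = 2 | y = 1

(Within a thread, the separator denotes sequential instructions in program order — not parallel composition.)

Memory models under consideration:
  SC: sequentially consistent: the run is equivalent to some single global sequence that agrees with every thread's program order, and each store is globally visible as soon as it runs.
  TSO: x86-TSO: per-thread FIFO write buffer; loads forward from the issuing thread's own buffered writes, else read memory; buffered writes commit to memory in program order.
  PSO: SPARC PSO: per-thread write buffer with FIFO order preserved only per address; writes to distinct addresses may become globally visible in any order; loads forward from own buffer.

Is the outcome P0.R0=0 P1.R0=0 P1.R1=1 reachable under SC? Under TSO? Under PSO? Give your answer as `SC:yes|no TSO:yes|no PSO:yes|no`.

SC:yes TSO:yes PSO:yes

outcome vector order: (P0.R0,P1.R0,P1.R1)
[SC] allowed = {0/0/0 0/0/1 0/0/2 0/1/1 0/1/2 2/0/0 2/0/1 2/0/2 2/1/1 2/1/2}
[TSO] allowed = {0/0/0 0/0/1 0/0/2 0/1/1 0/1/2 2/0/0 2/0/1 2/0/2 2/1/1 2/1/2}
[PSO] allowed = {0/0/0 0/0/1 0/0/2 0/1/0 0/1/1 0/1/2 2/0/0 2/0/1 2/0/2 2/1/0 2/1/1 2/1/2}
target 0/0/1 ∈ {SC,TSO,PSO}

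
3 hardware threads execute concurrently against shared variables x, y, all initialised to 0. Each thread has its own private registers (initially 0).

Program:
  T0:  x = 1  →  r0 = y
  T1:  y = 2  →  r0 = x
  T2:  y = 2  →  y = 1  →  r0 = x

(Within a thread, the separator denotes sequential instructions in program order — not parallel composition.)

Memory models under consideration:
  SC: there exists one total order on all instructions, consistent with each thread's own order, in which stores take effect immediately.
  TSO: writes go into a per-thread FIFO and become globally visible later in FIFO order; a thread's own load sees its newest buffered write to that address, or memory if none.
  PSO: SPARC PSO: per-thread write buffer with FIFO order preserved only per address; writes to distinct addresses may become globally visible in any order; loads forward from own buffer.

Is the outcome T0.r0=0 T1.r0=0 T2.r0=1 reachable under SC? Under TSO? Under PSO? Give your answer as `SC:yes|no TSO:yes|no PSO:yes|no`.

SC:no TSO:yes PSO:yes

outcome vector order: (T0.r0,T1.r0,T2.r0)
under SC → 0/1/1 1/0/0 1/0/1 1/1/0 1/1/1 2/0/0 2/0/1 2/1/0 2/1/1
under TSO → 0/0/0 0/0/1 0/1/0 0/1/1 1/0/0 1/0/1 1/1/0 1/1/1 2/0/0 2/0/1 2/1/0 2/1/1
under PSO → 0/0/0 0/0/1 0/1/0 0/1/1 1/0/0 1/0/1 1/1/0 1/1/1 2/0/0 2/0/1 2/1/0 2/1/1
target 0/0/1 ∈ {TSO,PSO}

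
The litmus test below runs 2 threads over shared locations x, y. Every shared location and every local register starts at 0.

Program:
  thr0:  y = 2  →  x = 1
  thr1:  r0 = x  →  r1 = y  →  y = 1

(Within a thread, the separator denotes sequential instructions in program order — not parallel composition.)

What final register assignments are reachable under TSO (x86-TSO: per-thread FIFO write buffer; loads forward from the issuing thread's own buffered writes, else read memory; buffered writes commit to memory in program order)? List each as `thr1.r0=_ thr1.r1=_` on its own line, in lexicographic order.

outcome vector order: (thr1.r0,thr1.r1)
|TSO outcomes| = 3

thr1.r0=0 thr1.r1=0
thr1.r0=0 thr1.r1=2
thr1.r0=1 thr1.r1=2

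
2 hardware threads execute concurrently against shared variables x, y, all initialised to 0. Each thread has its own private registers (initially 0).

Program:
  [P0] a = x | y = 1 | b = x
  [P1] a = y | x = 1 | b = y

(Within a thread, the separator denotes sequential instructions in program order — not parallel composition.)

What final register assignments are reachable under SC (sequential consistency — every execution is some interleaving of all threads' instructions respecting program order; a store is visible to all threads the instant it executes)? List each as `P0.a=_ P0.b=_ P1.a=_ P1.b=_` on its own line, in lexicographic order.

P0.a=0 P0.b=0 P1.a=0 P1.b=1
P0.a=0 P0.b=0 P1.a=1 P1.b=1
P0.a=0 P0.b=1 P1.a=0 P1.b=0
P0.a=0 P0.b=1 P1.a=0 P1.b=1
P0.a=0 P0.b=1 P1.a=1 P1.b=1
P0.a=1 P0.b=1 P1.a=0 P1.b=0
P0.a=1 P0.b=1 P1.a=0 P1.b=1

outcome vector order: (P0.a,P0.b,P1.a,P1.b)
|SC outcomes| = 7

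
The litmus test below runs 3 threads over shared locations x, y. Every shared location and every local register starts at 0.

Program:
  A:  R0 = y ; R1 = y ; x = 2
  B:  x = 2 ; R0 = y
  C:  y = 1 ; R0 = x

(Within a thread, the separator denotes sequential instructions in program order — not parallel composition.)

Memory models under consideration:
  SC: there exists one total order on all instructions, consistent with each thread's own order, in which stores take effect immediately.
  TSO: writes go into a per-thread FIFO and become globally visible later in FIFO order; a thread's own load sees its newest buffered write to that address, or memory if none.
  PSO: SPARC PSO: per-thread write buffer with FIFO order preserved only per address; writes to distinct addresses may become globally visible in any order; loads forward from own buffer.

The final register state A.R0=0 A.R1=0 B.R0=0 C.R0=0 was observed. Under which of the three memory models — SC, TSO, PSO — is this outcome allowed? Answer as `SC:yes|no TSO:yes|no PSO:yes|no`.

SC:no TSO:yes PSO:yes

outcome vector order: (A.R0,A.R1,B.R0,C.R0)
SC: 9 outcomes — {0002, 0010, 0012, 0102, 0110, 0112, 1102, 1110, 1112}
TSO: 12 outcomes — {0000, 0002, 0010, 0012, 0100, 0102, 0110, 0112, 1100, 1102, 1110, 1112}
PSO: 12 outcomes — {0000, 0002, 0010, 0012, 0100, 0102, 0110, 0112, 1100, 1102, 1110, 1112}
target 0000 ∈ {TSO,PSO}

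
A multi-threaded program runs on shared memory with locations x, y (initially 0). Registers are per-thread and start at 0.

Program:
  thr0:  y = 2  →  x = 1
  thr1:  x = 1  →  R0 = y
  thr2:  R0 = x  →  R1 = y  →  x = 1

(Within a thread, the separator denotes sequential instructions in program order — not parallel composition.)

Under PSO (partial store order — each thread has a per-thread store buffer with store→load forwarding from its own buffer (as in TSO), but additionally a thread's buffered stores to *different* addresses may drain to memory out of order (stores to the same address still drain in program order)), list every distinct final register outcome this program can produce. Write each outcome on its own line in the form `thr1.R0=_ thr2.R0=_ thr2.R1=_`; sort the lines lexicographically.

outcome vector order: (thr1.R0,thr2.R0,thr2.R1)
|PSO outcomes| = 8

thr1.R0=0 thr2.R0=0 thr2.R1=0
thr1.R0=0 thr2.R0=0 thr2.R1=2
thr1.R0=0 thr2.R0=1 thr2.R1=0
thr1.R0=0 thr2.R0=1 thr2.R1=2
thr1.R0=2 thr2.R0=0 thr2.R1=0
thr1.R0=2 thr2.R0=0 thr2.R1=2
thr1.R0=2 thr2.R0=1 thr2.R1=0
thr1.R0=2 thr2.R0=1 thr2.R1=2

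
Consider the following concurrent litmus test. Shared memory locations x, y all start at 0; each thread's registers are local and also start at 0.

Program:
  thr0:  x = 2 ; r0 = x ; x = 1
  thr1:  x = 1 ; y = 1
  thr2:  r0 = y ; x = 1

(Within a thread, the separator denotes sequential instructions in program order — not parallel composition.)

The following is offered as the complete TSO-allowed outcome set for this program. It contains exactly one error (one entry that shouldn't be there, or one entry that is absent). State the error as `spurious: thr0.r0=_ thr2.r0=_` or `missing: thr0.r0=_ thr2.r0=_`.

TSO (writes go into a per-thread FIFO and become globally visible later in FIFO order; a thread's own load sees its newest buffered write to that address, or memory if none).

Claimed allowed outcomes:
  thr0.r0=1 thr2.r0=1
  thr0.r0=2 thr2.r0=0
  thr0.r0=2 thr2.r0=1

outcome vector order: (thr0.r0,thr2.r0)
[TSO] allowed = {1/0; 1/1; 2/0; 2/1}
TSO∖claimed = {1/0}

missing: thr0.r0=1 thr2.r0=0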